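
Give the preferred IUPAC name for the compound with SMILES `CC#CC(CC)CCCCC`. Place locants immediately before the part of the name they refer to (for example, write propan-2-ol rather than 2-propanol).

4-ethylnon-2-yne

The longest carbon chain that includes the multiple bond has 9 carbons, so the parent hydride is nonane.
There is one C≡C triple bond, indicated by the ending -yne.
The numbering direction is chosen so that numbering from this end puts the triple bond at C-2 rather than C-7.
That gives the triple bond between C-2 and C-3; an ethyl group at C-4.
The name is 4-ethylnon-2-yne.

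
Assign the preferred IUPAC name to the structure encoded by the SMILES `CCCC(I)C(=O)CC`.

4-iodoheptan-3-one

The longest carbon chain that includes the carbonyl has 7 carbons, so the parent hydride is heptane.
A ketone (C=O on an internal carbon) is the principal characteristic group, giving the suffix -one.
Choose the numbering such that numbering from this end puts the carbonyl group at C-3 rather than C-5.
This places the carbonyl at C-3; an iodo group at C-4.
The name is 4-iodoheptan-3-one.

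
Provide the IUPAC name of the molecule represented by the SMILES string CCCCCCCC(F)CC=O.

The longest chain bearing the –CHO group is 10 carbons long (decane).
The principal characteristic group is an aldehyde (terminal –CHO), named with the suffix -al.
The numbering direction is chosen so that the aldehyde carbon is C-1 by definition.
With this numbering: a fluoro group at C-3.
Putting it together: 3-fluorodecanal.

3-fluorodecanal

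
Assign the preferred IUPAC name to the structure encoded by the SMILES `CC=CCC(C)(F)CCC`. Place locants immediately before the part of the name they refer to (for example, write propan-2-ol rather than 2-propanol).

5-fluoro-5-methyloct-2-ene

The longest carbon chain that includes the multiple bond has 8 carbons, so the parent hydride is octane.
The chain contains a C=C double bond, so the unsaturation ending is -ene.
Number the chain so that numbering from this end puts the double bond at C-2 rather than C-6.
With this numbering: the double bond between C-2 and C-3; a fluoro group at C-5; a methyl group at C-5.
The substituents are ordered alphabetically, ignoring any di-/tri- multipliers.
Assembling the pieces gives 5-fluoro-5-methyloct-2-ene.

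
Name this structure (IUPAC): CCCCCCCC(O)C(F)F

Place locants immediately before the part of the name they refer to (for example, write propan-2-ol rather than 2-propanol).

The longest carbon chain that includes the –OH group has 9 carbons, so the parent hydride is nonane.
The principal characteristic group is an alcohol (–OH), named with the suffix -ol.
The numbering direction is chosen so that numbering from this end puts the hydroxyl group at C-2 rather than C-8.
With this numbering: the hydroxyl at C-2; two fluoro groups at C-1.
The name is 1,1-difluorononan-2-ol.

1,1-difluorononan-2-ol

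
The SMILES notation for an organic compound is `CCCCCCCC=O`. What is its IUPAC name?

octanal

Counting along the main chain through the –CHO group gives 8 carbons: the parent is octane.
An aldehyde (terminal –CHO) is the principal characteristic group, giving the suffix -al.
The numbering direction is chosen so that the aldehyde carbon is C-1 by definition.
Assembling the pieces gives octanal.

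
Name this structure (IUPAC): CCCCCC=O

Counting along the main chain through the –CHO group gives 6 carbons: the parent is hexane.
An aldehyde (terminal –CHO) is the principal characteristic group, giving the suffix -al.
The numbering direction is chosen so that the aldehyde carbon is C-1 by definition.
Assembling the pieces gives hexanal.

hexanal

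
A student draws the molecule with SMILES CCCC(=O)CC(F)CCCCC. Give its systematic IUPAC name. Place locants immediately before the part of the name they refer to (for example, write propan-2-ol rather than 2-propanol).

6-fluoroundecan-4-one

The longest carbon chain that includes the carbonyl has 11 carbons, so the parent hydride is undecane.
The principal characteristic group is a ketone (C=O on an internal carbon), named with the suffix -one.
Number the chain so that numbering from this end puts the carbonyl group at C-4 rather than C-8.
This places the carbonyl at C-4; a fluoro group at C-6.
The name is 6-fluoroundecan-4-one.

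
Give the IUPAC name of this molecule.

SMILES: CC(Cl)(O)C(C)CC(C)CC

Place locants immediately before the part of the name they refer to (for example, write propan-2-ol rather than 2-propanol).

2-chloro-3,5-dimethylheptan-2-ol

Counting along the main chain through the –OH group gives 7 carbons: the parent is heptane.
An alcohol (–OH) is the principal characteristic group, giving the suffix -ol.
The numbering direction is chosen so that numbering from this end puts the hydroxyl group at C-2 rather than C-6.
This places the hydroxyl at C-2; a chloro group at C-2; methyl groups at C-3 and C-5.
Prefixes are listed alphabetically: chloro, methyl.
The name is 2-chloro-3,5-dimethylheptan-2-ol.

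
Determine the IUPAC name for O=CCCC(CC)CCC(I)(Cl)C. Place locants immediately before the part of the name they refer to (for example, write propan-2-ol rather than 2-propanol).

7-chloro-4-ethyl-7-iodooctanal

The longest chain bearing the –CHO group is 8 carbons long (octane).
The highest-priority functional group is an aldehyde (terminal –CHO), so the name ends in -al.
Choose the numbering such that the aldehyde carbon is C-1 by definition.
That gives a chloro group at C-7; an ethyl group at C-4; an iodo group at C-7.
The substituents are ordered alphabetically, ignoring any di-/tri- multipliers.
The name is 7-chloro-4-ethyl-7-iodooctanal.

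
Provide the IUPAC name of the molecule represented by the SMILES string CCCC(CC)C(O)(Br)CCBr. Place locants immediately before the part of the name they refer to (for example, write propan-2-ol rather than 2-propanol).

The longest carbon chain that includes the –OH group has 7 carbons, so the parent hydride is heptane.
An alcohol (–OH) is the principal characteristic group, giving the suffix -ol.
The numbering direction is chosen so that numbering from this end puts the hydroxyl group at C-3 rather than C-5.
That gives the hydroxyl at C-3; bromo groups at C-1 and C-3; an ethyl group at C-4.
Substituent prefixes are cited in alphabetical order (multiplying prefixes like di-/tri- are ignored for ordering).
Putting it together: 1,3-dibromo-4-ethylheptan-3-ol.

1,3-dibromo-4-ethylheptan-3-ol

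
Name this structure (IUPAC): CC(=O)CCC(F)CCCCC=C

5-fluoroundec-10-en-2-one

Counting along the main chain through the carbonyl and the multiple bond gives 11 carbons: the parent is undecane.
The principal characteristic group is a ketone (C=O on an internal carbon), named with the suffix -one.
A C=C double bond in the chain gives the infix -ene-.
Number the chain so that numbering from this end puts the carbonyl group at C-2 rather than C-10.
With this numbering: the carbonyl at C-2; the double bond between C-10 and C-11; a fluoro group at C-5.
Assembling the pieces gives 5-fluoroundec-10-en-2-one.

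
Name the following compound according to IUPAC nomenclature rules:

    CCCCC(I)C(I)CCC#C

5,6-diiododec-1-yne

Counting along the main chain through the multiple bond gives 10 carbons: the parent is decane.
There is one C≡C triple bond, indicated by the ending -yne.
Choose the numbering such that numbering from this end puts the triple bond at C-1 rather than C-9.
This places the triple bond between C-1 and C-2; iodo groups at C-5 and C-6.
Putting it together: 5,6-diiododec-1-yne.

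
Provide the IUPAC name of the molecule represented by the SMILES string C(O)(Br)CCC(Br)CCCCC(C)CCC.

Counting along the main chain through the –OH group gives 12 carbons: the parent is dodecane.
The highest-priority functional group is an alcohol (–OH), so the name ends in -ol.
Number the chain so that numbering from this end puts the hydroxyl group at C-1 rather than C-12.
That gives the hydroxyl at C-1; bromo groups at C-1 and C-4; a methyl group at C-9.
The substituents are ordered alphabetically, ignoring any di-/tri- multipliers.
Assembling the pieces gives 1,4-dibromo-9-methyldodecan-1-ol.

1,4-dibromo-9-methyldodecan-1-ol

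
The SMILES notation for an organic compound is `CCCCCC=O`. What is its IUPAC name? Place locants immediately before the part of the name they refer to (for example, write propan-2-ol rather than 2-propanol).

hexanal

The longest chain bearing the –CHO group is 6 carbons long (hexane).
The principal characteristic group is an aldehyde (terminal –CHO), named with the suffix -al.
Number the chain so that the aldehyde carbon is C-1 by definition.
Assembling the pieces gives hexanal.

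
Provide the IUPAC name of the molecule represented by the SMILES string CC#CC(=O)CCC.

hept-2-yn-4-one

The longest chain bearing the carbonyl and the multiple bond is 7 carbons long (heptane).
The highest-priority functional group is a ketone (C=O on an internal carbon), so the name ends in -one.
A C≡C triple bond in the chain gives the infix -yne-.
Number the chain so that numbering from this end puts the triple bond at C-2 rather than C-5.
That gives the carbonyl at C-4; the triple bond between C-2 and C-3.
Assembling the pieces gives hept-2-yn-4-one.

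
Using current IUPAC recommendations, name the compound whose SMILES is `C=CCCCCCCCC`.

The longest chain bearing the multiple bond is 10 carbons long (decane).
A C=C double bond in the chain gives the infix -ene-.
Choose the numbering such that numbering from this end puts the double bond at C-1 rather than C-9.
This places the double bond between C-1 and C-2.
The name is dec-1-ene.

dec-1-ene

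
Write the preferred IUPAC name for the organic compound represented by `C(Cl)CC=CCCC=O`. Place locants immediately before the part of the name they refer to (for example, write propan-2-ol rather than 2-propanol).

Counting along the main chain through the –CHO group and the multiple bond gives 7 carbons: the parent is heptane.
The highest-priority functional group is an aldehyde (terminal –CHO), so the name ends in -al.
A C=C double bond in the chain gives the infix -ene-.
The numbering direction is chosen so that the aldehyde carbon is C-1 by definition.
With this numbering: the double bond between C-4 and C-5; a chloro group at C-7.
Putting it together: 7-chlorohept-4-enal.

7-chlorohept-4-enal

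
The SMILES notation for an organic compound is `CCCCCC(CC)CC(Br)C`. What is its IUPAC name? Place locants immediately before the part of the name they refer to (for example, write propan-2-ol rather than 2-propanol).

2-bromo-4-ethylnonane

The parent chain contains 9 carbons (nonane).
The numbering direction is chosen so that the substituent locant set {2,4} is lower than {6,8} at the first point of difference.
That gives a bromo group at C-2; an ethyl group at C-4.
The substituents are ordered alphabetically, ignoring any di-/tri- multipliers.
Putting it together: 2-bromo-4-ethylnonane.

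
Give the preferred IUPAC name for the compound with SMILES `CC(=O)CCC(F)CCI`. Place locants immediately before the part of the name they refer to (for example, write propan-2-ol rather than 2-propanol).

5-fluoro-7-iodoheptan-2-one

The longest chain bearing the carbonyl is 7 carbons long (heptane).
A ketone (C=O on an internal carbon) is the principal characteristic group, giving the suffix -one.
Number the chain so that numbering from this end puts the carbonyl group at C-2 rather than C-6.
This places the carbonyl at C-2; a fluoro group at C-5; an iodo group at C-7.
Prefixes are listed alphabetically: fluoro, iodo.
The name is 5-fluoro-7-iodoheptan-2-one.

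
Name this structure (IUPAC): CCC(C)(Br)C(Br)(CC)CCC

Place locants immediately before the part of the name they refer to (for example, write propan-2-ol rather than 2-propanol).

3,4-dibromo-4-ethyl-3-methylheptane

The parent chain contains 7 carbons (heptane).
Choose the numbering such that the substituent locant set {3,3,4,4} is lower than {4,4,5,5} at the first point of difference.
That gives bromo groups at C-3 and C-4; an ethyl group at C-4; a methyl group at C-3.
The substituents are ordered alphabetically, ignoring any di-/tri- multipliers.
The name is 3,4-dibromo-4-ethyl-3-methylheptane.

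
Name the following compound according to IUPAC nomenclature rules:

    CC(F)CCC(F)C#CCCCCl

1-chloro-6,9-difluorodec-4-yne

Counting along the main chain through the multiple bond gives 10 carbons: the parent is decane.
There is one C≡C triple bond, indicated by the ending -yne.
Number the chain so that numbering from this end puts the triple bond at C-4 rather than C-6.
That gives the triple bond between C-4 and C-5; a chloro group at C-1; fluoro groups at C-6 and C-9.
Substituent prefixes are cited in alphabetical order (multiplying prefixes like di-/tri- are ignored for ordering).
Assembling the pieces gives 1-chloro-6,9-difluorodec-4-yne.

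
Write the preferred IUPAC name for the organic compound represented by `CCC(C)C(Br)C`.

2-bromo-3-methylpentane

The parent chain contains 5 carbons (pentane).
Number the chain so that the substituent locant set {2,3} is lower than {3,4} at the first point of difference.
That gives a bromo group at C-2; a methyl group at C-3.
The substituents are ordered alphabetically, ignoring any di-/tri- multipliers.
Putting it together: 2-bromo-3-methylpentane.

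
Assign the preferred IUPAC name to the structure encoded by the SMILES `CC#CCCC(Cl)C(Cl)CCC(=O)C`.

The longest carbon chain that includes the carbonyl and the multiple bond has 11 carbons, so the parent hydride is undecane.
The highest-priority functional group is a ketone (C=O on an internal carbon), so the name ends in -one.
A C≡C triple bond in the chain gives the infix -yne-.
The numbering direction is chosen so that numbering from this end puts the carbonyl group at C-2 rather than C-10.
That gives the carbonyl at C-2; the triple bond between C-9 and C-10; chloro groups at C-5 and C-6.
Putting it together: 5,6-dichloroundec-9-yn-2-one.

5,6-dichloroundec-9-yn-2-one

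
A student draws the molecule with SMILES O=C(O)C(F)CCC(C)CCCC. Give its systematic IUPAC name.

Counting along the main chain through the –COOH group gives 9 carbons: the parent is nonane.
A carboxylic acid (terminal –COOH) is the principal characteristic group, giving the suffix -oic acid.
Choose the numbering such that the carboxylic acid carbon is C-1 by definition.
With this numbering: a fluoro group at C-2; a methyl group at C-5.
Prefixes are listed alphabetically: fluoro, methyl.
Putting it together: 2-fluoro-5-methylnonanoic acid.

2-fluoro-5-methylnonanoic acid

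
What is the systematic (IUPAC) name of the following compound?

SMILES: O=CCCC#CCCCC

Counting along the main chain through the –CHO group and the multiple bond gives 9 carbons: the parent is nonane.
The principal characteristic group is an aldehyde (terminal –CHO), named with the suffix -al.
A C≡C triple bond in the chain gives the infix -yne-.
Number the chain so that the aldehyde carbon is C-1 by definition.
This places the triple bond between C-4 and C-5.
Putting it together: non-4-ynal.

non-4-ynal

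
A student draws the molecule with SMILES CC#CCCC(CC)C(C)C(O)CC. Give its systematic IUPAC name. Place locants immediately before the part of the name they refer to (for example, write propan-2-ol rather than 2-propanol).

The longest chain bearing the –OH group and the multiple bond is 10 carbons long (decane).
The highest-priority functional group is an alcohol (–OH), so the name ends in -ol.
The chain contains a C≡C triple bond, so the unsaturation ending is -yne.
The numbering direction is chosen so that numbering from this end puts the hydroxyl group at C-3 rather than C-8.
This places the hydroxyl at C-3; the triple bond between C-8 and C-9; an ethyl group at C-5; a methyl group at C-4.
Substituent prefixes are cited in alphabetical order (multiplying prefixes like di-/tri- are ignored for ordering).
Putting it together: 5-ethyl-4-methyldec-8-yn-3-ol.

5-ethyl-4-methyldec-8-yn-3-ol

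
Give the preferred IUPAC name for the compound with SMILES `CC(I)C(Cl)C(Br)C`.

The parent chain contains 5 carbons (pentane).
Choose the numbering such that the locant sets are identical either way, so the alphabetically earlier bromo substituent takes the lower locant (2 rather than 4).
With this numbering: a bromo group at C-2; a chloro group at C-3; an iodo group at C-4.
The substituents are ordered alphabetically, ignoring any di-/tri- multipliers.
Putting it together: 2-bromo-3-chloro-4-iodopentane.

2-bromo-3-chloro-4-iodopentane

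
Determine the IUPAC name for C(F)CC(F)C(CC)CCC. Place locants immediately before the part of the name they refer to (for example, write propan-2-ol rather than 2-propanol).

The longest carbon chain is 7 atoms: the parent is heptane.
The numbering direction is chosen so that the substituent locant set {1,3,4} is lower than {4,5,7} at the first point of difference.
With this numbering: an ethyl group at C-4; fluoro groups at C-1 and C-3.
Substituent prefixes are cited in alphabetical order (multiplying prefixes like di-/tri- are ignored for ordering).
Assembling the pieces gives 4-ethyl-1,3-difluoroheptane.

4-ethyl-1,3-difluoroheptane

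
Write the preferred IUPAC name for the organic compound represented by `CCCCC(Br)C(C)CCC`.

The parent chain contains 9 carbons (nonane).
Choose the numbering such that the substituent locant set {4,5} is lower than {5,6} at the first point of difference.
This places a bromo group at C-5; a methyl group at C-4.
Substituent prefixes are cited in alphabetical order (multiplying prefixes like di-/tri- are ignored for ordering).
Putting it together: 5-bromo-4-methylnonane.

5-bromo-4-methylnonane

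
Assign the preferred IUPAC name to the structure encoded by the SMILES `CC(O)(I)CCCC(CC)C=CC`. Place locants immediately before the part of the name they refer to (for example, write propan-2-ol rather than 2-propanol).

Counting along the main chain through the –OH group and the multiple bond gives 9 carbons: the parent is nonane.
The highest-priority functional group is an alcohol (–OH), so the name ends in -ol.
A C=C double bond in the chain gives the infix -ene-.
The numbering direction is chosen so that numbering from this end puts the hydroxyl group at C-2 rather than C-8.
That gives the hydroxyl at C-2; the double bond between C-7 and C-8; an ethyl group at C-6; an iodo group at C-2.
Substituent prefixes are cited in alphabetical order (multiplying prefixes like di-/tri- are ignored for ordering).
The name is 6-ethyl-2-iodonon-7-en-2-ol.

6-ethyl-2-iodonon-7-en-2-ol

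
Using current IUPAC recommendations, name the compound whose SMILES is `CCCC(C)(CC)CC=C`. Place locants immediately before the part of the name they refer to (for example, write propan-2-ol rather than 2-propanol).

Counting along the main chain through the multiple bond gives 7 carbons: the parent is heptane.
The chain contains a C=C double bond, so the unsaturation ending is -ene.
The numbering direction is chosen so that numbering from this end puts the double bond at C-1 rather than C-6.
That gives the double bond between C-1 and C-2; an ethyl group at C-4; a methyl group at C-4.
The substituents are ordered alphabetically, ignoring any di-/tri- multipliers.
Putting it together: 4-ethyl-4-methylhept-1-ene.

4-ethyl-4-methylhept-1-ene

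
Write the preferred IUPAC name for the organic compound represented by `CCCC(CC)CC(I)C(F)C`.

The longest continuous carbon chain has 8 atoms, so the parent hydride is octane.
The numbering direction is chosen so that the substituent locant set {2,3,5} is lower than {4,6,7} at the first point of difference.
With this numbering: an ethyl group at C-5; a fluoro group at C-2; an iodo group at C-3.
Prefixes are listed alphabetically: ethyl, fluoro, iodo.
Assembling the pieces gives 5-ethyl-2-fluoro-3-iodooctane.

5-ethyl-2-fluoro-3-iodooctane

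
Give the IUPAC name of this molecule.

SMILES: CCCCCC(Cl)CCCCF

The parent chain contains 10 carbons (decane).
The numbering direction is chosen so that the substituent locant set {1,5} is lower than {6,10} at the first point of difference.
This places a chloro group at C-5; a fluoro group at C-1.
Substituent prefixes are cited in alphabetical order (multiplying prefixes like di-/tri- are ignored for ordering).
Putting it together: 5-chloro-1-fluorodecane.

5-chloro-1-fluorodecane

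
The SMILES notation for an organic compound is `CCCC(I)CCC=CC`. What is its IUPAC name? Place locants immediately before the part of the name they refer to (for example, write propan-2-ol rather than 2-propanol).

6-iodonon-2-ene

The longest chain bearing the multiple bond is 9 carbons long (nonane).
The chain contains a C=C double bond, so the unsaturation ending is -ene.
The numbering direction is chosen so that numbering from this end puts the double bond at C-2 rather than C-7.
This places the double bond between C-2 and C-3; an iodo group at C-6.
Assembling the pieces gives 6-iodonon-2-ene.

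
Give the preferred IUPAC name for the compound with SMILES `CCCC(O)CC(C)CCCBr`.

The longest carbon chain that includes the –OH group has 9 carbons, so the parent hydride is nonane.
The principal characteristic group is an alcohol (–OH), named with the suffix -ol.
The numbering direction is chosen so that numbering from this end puts the hydroxyl group at C-4 rather than C-6.
With this numbering: the hydroxyl at C-4; a bromo group at C-9; a methyl group at C-6.
The substituents are ordered alphabetically, ignoring any di-/tri- multipliers.
Putting it together: 9-bromo-6-methylnonan-4-ol.

9-bromo-6-methylnonan-4-ol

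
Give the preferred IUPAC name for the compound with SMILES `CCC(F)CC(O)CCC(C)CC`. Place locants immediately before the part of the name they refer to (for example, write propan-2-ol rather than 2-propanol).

The longest carbon chain that includes the –OH group has 10 carbons, so the parent hydride is decane.
The highest-priority functional group is an alcohol (–OH), so the name ends in -ol.
Number the chain so that numbering from this end puts the hydroxyl group at C-5 rather than C-6.
This places the hydroxyl at C-5; a fluoro group at C-3; a methyl group at C-8.
Prefixes are listed alphabetically: fluoro, methyl.
The name is 3-fluoro-8-methyldecan-5-ol.

3-fluoro-8-methyldecan-5-ol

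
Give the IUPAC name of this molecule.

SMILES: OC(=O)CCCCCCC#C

non-8-ynoic acid

The longest chain bearing the –COOH group and the multiple bond is 9 carbons long (nonane).
The principal characteristic group is a carboxylic acid (terminal –COOH), named with the suffix -oic acid.
There is one C≡C triple bond, indicated by the ending -yne.
Number the chain so that the carboxylic acid carbon is C-1 by definition.
This places the triple bond between C-8 and C-9.
The name is non-8-ynoic acid.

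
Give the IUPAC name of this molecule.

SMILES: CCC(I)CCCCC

3-iodooctane

The parent chain contains 8 carbons (octane).
Number the chain so that the substituent locant set {3} is lower than {6} at the first point of difference.
With this numbering: an iodo group at C-3.
Putting it together: 3-iodooctane.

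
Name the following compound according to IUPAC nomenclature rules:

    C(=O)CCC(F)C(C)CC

4-fluoro-5-methylheptanal

Counting along the main chain through the –CHO group gives 7 carbons: the parent is heptane.
The highest-priority functional group is an aldehyde (terminal –CHO), so the name ends in -al.
The numbering direction is chosen so that the aldehyde carbon is C-1 by definition.
With this numbering: a fluoro group at C-4; a methyl group at C-5.
Substituent prefixes are cited in alphabetical order (multiplying prefixes like di-/tri- are ignored for ordering).
The name is 4-fluoro-5-methylheptanal.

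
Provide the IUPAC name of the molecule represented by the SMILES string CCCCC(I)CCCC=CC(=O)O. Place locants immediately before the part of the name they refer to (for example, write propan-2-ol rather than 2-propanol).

7-iodoundec-2-enoic acid

The longest chain bearing the –COOH group and the multiple bond is 11 carbons long (undecane).
A carboxylic acid (terminal –COOH) is the principal characteristic group, giving the suffix -oic acid.
A C=C double bond in the chain gives the infix -ene-.
Number the chain so that the carboxylic acid carbon is C-1 by definition.
With this numbering: the double bond between C-2 and C-3; an iodo group at C-7.
Assembling the pieces gives 7-iodoundec-2-enoic acid.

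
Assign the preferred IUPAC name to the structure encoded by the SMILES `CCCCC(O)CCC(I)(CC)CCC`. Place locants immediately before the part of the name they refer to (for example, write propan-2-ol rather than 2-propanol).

The longest chain bearing the –OH group is 11 carbons long (undecane).
An alcohol (–OH) is the principal characteristic group, giving the suffix -ol.
Number the chain so that numbering from this end puts the hydroxyl group at C-5 rather than C-7.
That gives the hydroxyl at C-5; an ethyl group at C-8; an iodo group at C-8.
Substituent prefixes are cited in alphabetical order (multiplying prefixes like di-/tri- are ignored for ordering).
Assembling the pieces gives 8-ethyl-8-iodoundecan-5-ol.

8-ethyl-8-iodoundecan-5-ol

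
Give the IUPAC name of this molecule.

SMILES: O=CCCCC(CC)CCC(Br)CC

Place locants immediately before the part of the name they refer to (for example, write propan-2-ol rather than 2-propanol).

8-bromo-5-ethyldecanal

Counting along the main chain through the –CHO group gives 10 carbons: the parent is decane.
The highest-priority functional group is an aldehyde (terminal –CHO), so the name ends in -al.
The numbering direction is chosen so that the aldehyde carbon is C-1 by definition.
With this numbering: a bromo group at C-8; an ethyl group at C-5.
The substituents are ordered alphabetically, ignoring any di-/tri- multipliers.
The name is 8-bromo-5-ethyldecanal.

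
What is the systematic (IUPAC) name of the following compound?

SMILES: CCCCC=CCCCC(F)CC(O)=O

The longest chain bearing the –COOH group and the multiple bond is 12 carbons long (dodecane).
A carboxylic acid (terminal –COOH) is the principal characteristic group, giving the suffix -oic acid.
There is one C=C double bond, indicated by the ending -ene.
The numbering direction is chosen so that the carboxylic acid carbon is C-1 by definition.
That gives the double bond between C-7 and C-8; a fluoro group at C-3.
Putting it together: 3-fluorododec-7-enoic acid.

3-fluorododec-7-enoic acid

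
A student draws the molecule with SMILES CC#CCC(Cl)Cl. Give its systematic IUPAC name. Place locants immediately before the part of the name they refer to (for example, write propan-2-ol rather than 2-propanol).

5,5-dichloropent-2-yne

Counting along the main chain through the multiple bond gives 5 carbons: the parent is pentane.
The chain contains a C≡C triple bond, so the unsaturation ending is -yne.
Number the chain so that numbering from this end puts the triple bond at C-2 rather than C-3.
That gives the triple bond between C-2 and C-3; two chloro groups at C-5.
The name is 5,5-dichloropent-2-yne.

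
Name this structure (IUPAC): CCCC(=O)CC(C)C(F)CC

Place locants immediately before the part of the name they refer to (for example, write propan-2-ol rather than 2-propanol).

The longest chain bearing the carbonyl is 9 carbons long (nonane).
The highest-priority functional group is a ketone (C=O on an internal carbon), so the name ends in -one.
Number the chain so that numbering from this end puts the carbonyl group at C-4 rather than C-6.
That gives the carbonyl at C-4; a fluoro group at C-7; a methyl group at C-6.
Substituent prefixes are cited in alphabetical order (multiplying prefixes like di-/tri- are ignored for ordering).
Putting it together: 7-fluoro-6-methylnonan-4-one.

7-fluoro-6-methylnonan-4-one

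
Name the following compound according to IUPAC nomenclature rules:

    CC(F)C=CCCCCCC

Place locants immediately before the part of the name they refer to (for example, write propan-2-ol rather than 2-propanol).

Counting along the main chain through the multiple bond gives 10 carbons: the parent is decane.
The chain contains a C=C double bond, so the unsaturation ending is -ene.
Choose the numbering such that numbering from this end puts the double bond at C-3 rather than C-7.
That gives the double bond between C-3 and C-4; a fluoro group at C-2.
The name is 2-fluorodec-3-ene.

2-fluorodec-3-ene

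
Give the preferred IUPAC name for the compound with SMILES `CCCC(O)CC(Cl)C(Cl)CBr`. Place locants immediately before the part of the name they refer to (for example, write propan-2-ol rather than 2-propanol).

The longest chain bearing the –OH group is 8 carbons long (octane).
The principal characteristic group is an alcohol (–OH), named with the suffix -ol.
Number the chain so that numbering from this end puts the hydroxyl group at C-4 rather than C-5.
With this numbering: the hydroxyl at C-4; a bromo group at C-8; chloro groups at C-6 and C-7.
Prefixes are listed alphabetically: bromo, chloro.
The name is 8-bromo-6,7-dichlorooctan-4-ol.

8-bromo-6,7-dichlorooctan-4-ol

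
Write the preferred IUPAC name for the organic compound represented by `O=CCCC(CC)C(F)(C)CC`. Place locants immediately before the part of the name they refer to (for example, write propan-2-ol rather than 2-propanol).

The longest chain bearing the –CHO group is 7 carbons long (heptane).
An aldehyde (terminal –CHO) is the principal characteristic group, giving the suffix -al.
Number the chain so that the aldehyde carbon is C-1 by definition.
That gives an ethyl group at C-4; a fluoro group at C-5; a methyl group at C-5.
Prefixes are listed alphabetically: ethyl, fluoro, methyl.
Putting it together: 4-ethyl-5-fluoro-5-methylheptanal.

4-ethyl-5-fluoro-5-methylheptanal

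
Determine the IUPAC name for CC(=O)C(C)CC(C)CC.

3,5-dimethylheptan-2-one

Counting along the main chain through the carbonyl gives 7 carbons: the parent is heptane.
A ketone (C=O on an internal carbon) is the principal characteristic group, giving the suffix -one.
Choose the numbering such that numbering from this end puts the carbonyl group at C-2 rather than C-6.
With this numbering: the carbonyl at C-2; methyl groups at C-3 and C-5.
Assembling the pieces gives 3,5-dimethylheptan-2-one.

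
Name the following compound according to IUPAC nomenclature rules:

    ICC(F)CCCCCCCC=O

9-fluoro-10-iododecanal

Counting along the main chain through the –CHO group gives 10 carbons: the parent is decane.
The principal characteristic group is an aldehyde (terminal –CHO), named with the suffix -al.
Number the chain so that the aldehyde carbon is C-1 by definition.
With this numbering: a fluoro group at C-9; an iodo group at C-10.
Prefixes are listed alphabetically: fluoro, iodo.
The name is 9-fluoro-10-iododecanal.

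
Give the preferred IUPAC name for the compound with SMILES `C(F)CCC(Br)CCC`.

The longest continuous carbon chain has 7 atoms, so the parent hydride is heptane.
The numbering direction is chosen so that the substituent locant set {1,4} is lower than {4,7} at the first point of difference.
That gives a bromo group at C-4; a fluoro group at C-1.
The substituents are ordered alphabetically, ignoring any di-/tri- multipliers.
Putting it together: 4-bromo-1-fluoroheptane.

4-bromo-1-fluoroheptane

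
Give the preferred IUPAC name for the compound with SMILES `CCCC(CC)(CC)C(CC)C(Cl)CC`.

3-chloro-4,5,5-triethyloctane

The longest carbon chain is 8 atoms: the parent is octane.
Number the chain so that the substituent locant set {3,4,5,5} is lower than {4,4,5,6} at the first point of difference.
With this numbering: a chloro group at C-3; ethyl groups at C-4 and C-5 (×2).
Prefixes are listed alphabetically: chloro, ethyl.
Putting it together: 3-chloro-4,5,5-triethyloctane.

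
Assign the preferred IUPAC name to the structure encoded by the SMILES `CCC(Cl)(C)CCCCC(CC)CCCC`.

The longest carbon chain is 12 atoms: the parent is dodecane.
Choose the numbering such that the substituent locant set {3,3,8} is lower than {5,10,10} at the first point of difference.
That gives a chloro group at C-3; an ethyl group at C-8; a methyl group at C-3.
The substituents are ordered alphabetically, ignoring any di-/tri- multipliers.
The name is 3-chloro-8-ethyl-3-methyldodecane.

3-chloro-8-ethyl-3-methyldodecane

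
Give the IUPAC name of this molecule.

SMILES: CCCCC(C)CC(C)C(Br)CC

3-bromo-4,6-dimethyldecane

The longest continuous carbon chain has 10 atoms, so the parent hydride is decane.
Choose the numbering such that the substituent locant set {3,4,6} is lower than {5,7,8} at the first point of difference.
That gives a bromo group at C-3; methyl groups at C-4 and C-6.
Substituent prefixes are cited in alphabetical order (multiplying prefixes like di-/tri- are ignored for ordering).
Assembling the pieces gives 3-bromo-4,6-dimethyldecane.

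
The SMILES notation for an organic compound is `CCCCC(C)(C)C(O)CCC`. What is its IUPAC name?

5,5-dimethylnonan-4-ol

Counting along the main chain through the –OH group gives 9 carbons: the parent is nonane.
An alcohol (–OH) is the principal characteristic group, giving the suffix -ol.
Choose the numbering such that numbering from this end puts the hydroxyl group at C-4 rather than C-6.
That gives the hydroxyl at C-4; two methyl groups at C-5.
Assembling the pieces gives 5,5-dimethylnonan-4-ol.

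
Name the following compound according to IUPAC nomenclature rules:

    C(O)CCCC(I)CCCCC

The longest chain bearing the –OH group is 10 carbons long (decane).
An alcohol (–OH) is the principal characteristic group, giving the suffix -ol.
Number the chain so that numbering from this end puts the hydroxyl group at C-1 rather than C-10.
With this numbering: the hydroxyl at C-1; an iodo group at C-5.
The name is 5-iododecan-1-ol.

5-iododecan-1-ol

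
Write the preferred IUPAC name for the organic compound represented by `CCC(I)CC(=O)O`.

The longest chain bearing the –COOH group is 5 carbons long (pentane).
A carboxylic acid (terminal –COOH) is the principal characteristic group, giving the suffix -oic acid.
Number the chain so that the carboxylic acid carbon is C-1 by definition.
That gives an iodo group at C-3.
Assembling the pieces gives 3-iodopentanoic acid.

3-iodopentanoic acid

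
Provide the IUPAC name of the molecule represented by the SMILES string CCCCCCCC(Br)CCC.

The longest carbon chain is 11 atoms: the parent is undecane.
The numbering direction is chosen so that the substituent locant set {4} is lower than {8} at the first point of difference.
With this numbering: a bromo group at C-4.
Putting it together: 4-bromoundecane.

4-bromoundecane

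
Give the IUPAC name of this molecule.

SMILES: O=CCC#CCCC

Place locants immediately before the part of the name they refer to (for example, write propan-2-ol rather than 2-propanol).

hept-3-ynal

The longest chain bearing the –CHO group and the multiple bond is 7 carbons long (heptane).
The principal characteristic group is an aldehyde (terminal –CHO), named with the suffix -al.
A C≡C triple bond in the chain gives the infix -yne-.
The numbering direction is chosen so that the aldehyde carbon is C-1 by definition.
With this numbering: the triple bond between C-3 and C-4.
Assembling the pieces gives hept-3-ynal.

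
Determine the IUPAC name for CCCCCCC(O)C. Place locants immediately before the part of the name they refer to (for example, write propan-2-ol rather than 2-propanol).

octan-2-ol

Counting along the main chain through the –OH group gives 8 carbons: the parent is octane.
An alcohol (–OH) is the principal characteristic group, giving the suffix -ol.
The numbering direction is chosen so that numbering from this end puts the hydroxyl group at C-2 rather than C-7.
With this numbering: the hydroxyl at C-2.
Putting it together: octan-2-ol.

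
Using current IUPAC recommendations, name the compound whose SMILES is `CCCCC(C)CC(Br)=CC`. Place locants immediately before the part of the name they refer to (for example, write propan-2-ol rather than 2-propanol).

3-bromo-5-methylnon-2-ene

Counting along the main chain through the multiple bond gives 9 carbons: the parent is nonane.
A C=C double bond in the chain gives the infix -ene-.
Choose the numbering such that numbering from this end puts the double bond at C-2 rather than C-7.
That gives the double bond between C-2 and C-3; a bromo group at C-3; a methyl group at C-5.
Substituent prefixes are cited in alphabetical order (multiplying prefixes like di-/tri- are ignored for ordering).
Putting it together: 3-bromo-5-methylnon-2-ene.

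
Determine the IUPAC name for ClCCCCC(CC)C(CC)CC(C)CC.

1-chloro-5,6-diethyl-8-methyldecane

The parent chain contains 10 carbons (decane).
Number the chain so that the substituent locant set {1,5,6,8} is lower than {3,5,6,10} at the first point of difference.
This places a chloro group at C-1; ethyl groups at C-5 and C-6; a methyl group at C-8.
Prefixes are listed alphabetically: chloro, ethyl, methyl.
The name is 1-chloro-5,6-diethyl-8-methyldecane.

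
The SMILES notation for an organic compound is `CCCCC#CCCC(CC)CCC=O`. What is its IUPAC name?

4-ethyldodec-7-ynal

Counting along the main chain through the –CHO group and the multiple bond gives 12 carbons: the parent is dodecane.
The highest-priority functional group is an aldehyde (terminal –CHO), so the name ends in -al.
The chain contains a C≡C triple bond, so the unsaturation ending is -yne.
Number the chain so that the aldehyde carbon is C-1 by definition.
That gives the triple bond between C-7 and C-8; an ethyl group at C-4.
Putting it together: 4-ethyldodec-7-ynal.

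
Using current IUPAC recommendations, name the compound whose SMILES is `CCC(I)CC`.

The parent chain contains 5 carbons (pentane).
The molecule is symmetric, so either numbering direction gives the same locants.
That gives an iodo group at C-3.
Putting it together: 3-iodopentane.

3-iodopentane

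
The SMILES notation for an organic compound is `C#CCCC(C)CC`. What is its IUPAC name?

Counting along the main chain through the multiple bond gives 7 carbons: the parent is heptane.
A C≡C triple bond in the chain gives the infix -yne-.
Choose the numbering such that numbering from this end puts the triple bond at C-1 rather than C-6.
This places the triple bond between C-1 and C-2; a methyl group at C-5.
Assembling the pieces gives 5-methylhept-1-yne.

5-methylhept-1-yne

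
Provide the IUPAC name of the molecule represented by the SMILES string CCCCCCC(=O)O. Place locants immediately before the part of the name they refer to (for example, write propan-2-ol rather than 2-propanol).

The longest chain bearing the –COOH group is 7 carbons long (heptane).
The principal characteristic group is a carboxylic acid (terminal –COOH), named with the suffix -oic acid.
The numbering direction is chosen so that the carboxylic acid carbon is C-1 by definition.
The name is heptanoic acid.

heptanoic acid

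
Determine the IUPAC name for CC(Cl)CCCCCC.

The parent chain contains 8 carbons (octane).
Choose the numbering such that the substituent locant set {2} is lower than {7} at the first point of difference.
That gives a chloro group at C-2.
Putting it together: 2-chlorooctane.

2-chlorooctane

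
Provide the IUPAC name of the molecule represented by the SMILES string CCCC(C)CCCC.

The longest continuous carbon chain has 8 atoms, so the parent hydride is octane.
The numbering direction is chosen so that the substituent locant set {4} is lower than {5} at the first point of difference.
That gives a methyl group at C-4.
The name is 4-methyloctane.

4-methyloctane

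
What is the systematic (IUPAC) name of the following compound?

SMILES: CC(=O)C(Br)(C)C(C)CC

3-bromo-3,4-dimethylhexan-2-one

The longest chain bearing the carbonyl is 6 carbons long (hexane).
A ketone (C=O on an internal carbon) is the principal characteristic group, giving the suffix -one.
The numbering direction is chosen so that numbering from this end puts the carbonyl group at C-2 rather than C-5.
This places the carbonyl at C-2; a bromo group at C-3; methyl groups at C-3 and C-4.
Substituent prefixes are cited in alphabetical order (multiplying prefixes like di-/tri- are ignored for ordering).
Assembling the pieces gives 3-bromo-3,4-dimethylhexan-2-one.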